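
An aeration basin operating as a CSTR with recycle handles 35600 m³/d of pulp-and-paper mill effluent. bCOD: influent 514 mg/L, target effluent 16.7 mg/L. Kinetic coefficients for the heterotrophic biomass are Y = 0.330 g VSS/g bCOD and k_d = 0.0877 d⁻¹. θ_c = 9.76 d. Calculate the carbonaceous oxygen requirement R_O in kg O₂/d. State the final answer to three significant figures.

The observed yield is Y_obs = Y/(1 + k_d·θ_c) = 0.330 / (1 + 0.0877 × 9.76) = 0.330 / 1.856 = 0.1778 g VSS per g bCOD removed.
Q·(S₀ − S) = 35600 × (514 − 16.7) × 10⁻³ = 17704 kg/d removed.
Biomass synthesised: P_X = Y_obs × 17704 = 3148 kg VSS/d.
R_O = Q·ΔS − 1.42 P_X = 17704 − 4470 = 13234 kg O₂/d.

R_O ≈ 13200 kg O₂/d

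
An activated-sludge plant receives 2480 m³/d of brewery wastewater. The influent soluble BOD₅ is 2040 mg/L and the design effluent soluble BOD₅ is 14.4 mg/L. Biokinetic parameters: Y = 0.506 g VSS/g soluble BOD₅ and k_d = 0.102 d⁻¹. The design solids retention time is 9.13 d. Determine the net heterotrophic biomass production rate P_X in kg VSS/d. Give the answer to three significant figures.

P_X ≈ 1320 kg VSS/d

Correct the yield for decay: Y_obs = Y/(1 + k_d θ_c) = 0.506 / (1 + 0.102 × 9.13) = 0.506 / 1.931 = 0.2620.
Substrate removed = Q·(S₀ − S) = 2480 m³/d × (2040 − 14.4) g/m³ = 5.02×10^6 g/d = 5023 kg/d.
So the net sludge growth is P_X = 0.2620 × 5023 = 1316 kg VSS/d.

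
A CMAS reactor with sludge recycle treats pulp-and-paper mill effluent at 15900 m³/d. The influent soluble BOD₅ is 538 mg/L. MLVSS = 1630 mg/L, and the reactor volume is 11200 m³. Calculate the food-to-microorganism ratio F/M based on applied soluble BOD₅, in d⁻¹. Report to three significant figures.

F/M ≈ 0.469 d⁻¹

Food-to-microorganism ratio F/M = Q S₀ / (V X) = 15900 × 538 / (11200 × 1630) = 0.4686 d⁻¹.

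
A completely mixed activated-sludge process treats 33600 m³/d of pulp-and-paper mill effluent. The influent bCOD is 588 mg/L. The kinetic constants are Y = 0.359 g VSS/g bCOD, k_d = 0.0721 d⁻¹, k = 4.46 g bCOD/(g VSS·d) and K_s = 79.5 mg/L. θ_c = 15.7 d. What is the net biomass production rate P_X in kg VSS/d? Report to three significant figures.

For a completely mixed reactor with recycle the Lawrence–McCarty relation gives S = K_s·(1 + k_d·θ_c) / [θ_c·(Y·k − k_d) − 1] = 79.5 × (1 + 0.0721 × 15.7) / [15.7 × (0.359 × 4.46 − 0.0721) − 1] = 169.5 / 23.01 = 7.367 mg/L.
Correct the yield for decay: Y_obs = Y/(1 + k_d θ_c) = 0.359 / (1 + 0.0721 × 15.7) = 0.359 / 2.132 = 0.1684.
Mass of bCOD removed per day: Q(S₀ − S) = 33600 × 580.6 g/m³ = 19509 kg/d.
Net biomass production P_X = Y_obs × Q·(S₀ − S) = 0.1684 × 19509 = 3285 kg VSS/d.

P_X ≈ 3290 kg VSS/d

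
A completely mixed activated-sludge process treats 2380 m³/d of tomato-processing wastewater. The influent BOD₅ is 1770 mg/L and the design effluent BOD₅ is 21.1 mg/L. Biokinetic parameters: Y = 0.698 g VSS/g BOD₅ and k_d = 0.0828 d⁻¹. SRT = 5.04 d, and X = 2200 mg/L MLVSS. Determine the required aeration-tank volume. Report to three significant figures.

V ≈ 4700 m³

Rearranging the biomass balance for a CMAS with decay, V = Y·Q·ΔS·θ_c / [X·(1+k_d θ_c)] = 0.698 × 2380 × (1770 − 21.1) × 5.04 / [2200 × (1 + 0.0828 × 5.04)] = 1.46×10^7 / 3118 = 4696 m³.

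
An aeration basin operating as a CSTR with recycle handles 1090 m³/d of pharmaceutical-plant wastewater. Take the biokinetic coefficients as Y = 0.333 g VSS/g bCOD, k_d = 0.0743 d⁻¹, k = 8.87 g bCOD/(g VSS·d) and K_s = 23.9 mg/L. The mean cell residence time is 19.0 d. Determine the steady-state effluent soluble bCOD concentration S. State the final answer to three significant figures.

For a completely mixed reactor with recycle the Lawrence–McCarty relation gives S = K_s·(1 + k_d·θ_c) / [θ_c·(Y·k − k_d) − 1] = 23.9 × (1 + 0.0743 × 19.0) / [19.0 × (0.333 × 8.87 − 0.0743) − 1] = 57.64 / 53.71 = 1.073 mg/L.

S ≈ 1.07 mg/L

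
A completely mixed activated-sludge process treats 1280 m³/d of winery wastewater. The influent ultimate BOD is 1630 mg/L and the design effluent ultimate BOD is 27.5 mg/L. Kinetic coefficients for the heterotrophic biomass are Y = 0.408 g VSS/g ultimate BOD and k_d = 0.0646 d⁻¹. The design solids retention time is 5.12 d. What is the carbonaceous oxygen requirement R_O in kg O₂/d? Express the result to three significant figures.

The observed yield is Y_obs = Y/(1 + k_d·θ_c) = 0.408 / (1 + 0.0646 × 5.12) = 0.408 / 1.331 = 0.3066 g VSS per g ultimate BOD removed.
Substrate removed = Q·(S₀ − S) = 1280 m³/d × (1630 − 27.5) g/m³ = 2.05×10^6 g/d = 2051 kg/d.
P_X = Y_obs·Q·(S₀ − S) = 0.3066 × 2051 = 628.9 kg VSS/d.
Carbonaceous O₂ demand = substrate oxidised − cell-mass equivalent = 2051 − 1.42 × 628.9 = 1158 kg O₂/d.

R_O ≈ 1160 kg O₂/d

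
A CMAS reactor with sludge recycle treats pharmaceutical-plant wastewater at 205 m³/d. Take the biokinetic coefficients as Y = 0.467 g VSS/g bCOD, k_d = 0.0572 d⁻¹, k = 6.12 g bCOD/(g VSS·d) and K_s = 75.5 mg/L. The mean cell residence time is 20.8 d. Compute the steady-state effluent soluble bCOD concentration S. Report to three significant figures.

Effluent substrate depends only on kinetics and SRT: S = K_s(1 + k_d θ_c) / [θ_c(Yk − k_d) − 1] = 75.5 × (1 + 0.0572 × 20.8) / [20.8 × (0.467 × 6.12 − 0.0572) − 1] = 165.3 / 57.26 = 2.887 mg/L.

S ≈ 2.89 mg/L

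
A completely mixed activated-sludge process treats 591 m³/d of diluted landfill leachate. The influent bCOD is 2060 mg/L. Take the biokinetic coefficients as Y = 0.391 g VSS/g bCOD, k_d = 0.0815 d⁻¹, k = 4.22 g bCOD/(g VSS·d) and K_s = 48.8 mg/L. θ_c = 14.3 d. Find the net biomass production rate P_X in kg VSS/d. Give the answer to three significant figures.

From the Monod/SRT balance for a CMAS, S = K_s·(1+k_d θ_c)/[θ_c·(Y k − k_d) − 1] = 48.8 × (1 + 0.0815 × 14.3) / [14.3 × (0.391 × 4.22 − 0.0815) − 1] = 105.7 / 21.43 = 4.931 mg/L.
The observed yield is Y_obs = Y/(1 + k_d·θ_c) = 0.391 / (1 + 0.0815 × 14.3) = 0.391 / 2.165 = 0.1806 g VSS per g bCOD removed.
Substrate removed = Q·(S₀ − S) = 591 m³/d × (2060 − 4.93) g/m³ = 1.21×10^6 g/d = 1215 kg/d.
Net biomass production P_X = Y_obs × Q·(S₀ − S) = 0.1806 × 1215 = 219.3 kg VSS/d.

P_X ≈ 219 kg VSS/d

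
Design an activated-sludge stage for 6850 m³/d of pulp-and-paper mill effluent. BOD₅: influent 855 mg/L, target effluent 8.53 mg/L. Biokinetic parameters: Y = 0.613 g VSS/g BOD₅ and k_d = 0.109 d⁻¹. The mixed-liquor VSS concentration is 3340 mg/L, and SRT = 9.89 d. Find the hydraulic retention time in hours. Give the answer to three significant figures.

Steady-state biomass mass balance: V·X·(1 + k_d·θ_c) = Y·Q·(S₀ − S)·θ_c, so V = 0.613 × 6850 × (855 − 8.53) × 9.89 / [3340 × (1 + 0.109 × 9.89)] = 3.52×10^7 / 6941 = 5065 m³.
HRT = V/Q = 5065 m³ / 6850 m³·d⁻¹ = 0.7394 d × 24 = 17.75 h.

τ ≈ 17.7 h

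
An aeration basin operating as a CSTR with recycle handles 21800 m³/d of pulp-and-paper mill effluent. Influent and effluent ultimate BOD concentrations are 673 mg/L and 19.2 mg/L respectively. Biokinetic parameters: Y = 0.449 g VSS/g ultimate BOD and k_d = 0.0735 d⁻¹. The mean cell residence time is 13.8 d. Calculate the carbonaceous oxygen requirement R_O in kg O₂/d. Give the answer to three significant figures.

R_O ≈ 9740 kg O₂/d

Observed yield with endogenous decay: Y_obs = Y / (1 + k_d·θ_c) = 0.449 / (1 + 0.0735 × 13.8) = 0.449 / 2.014 = 0.2229 g VSS/g ultimate BOD.
ΔS = 673 − 19.2 = 653.8 mg/L, so the substrate removal rate is 21800 × 653.8/1000 = 14253 kg ultimate BOD/d.
Biomass synthesised: P_X = Y_obs × 14253 = 3177 kg VSS/d.
R_O = Q·ΔS − 1.42 P_X = 14253 − 4511 = 9741 kg O₂/d.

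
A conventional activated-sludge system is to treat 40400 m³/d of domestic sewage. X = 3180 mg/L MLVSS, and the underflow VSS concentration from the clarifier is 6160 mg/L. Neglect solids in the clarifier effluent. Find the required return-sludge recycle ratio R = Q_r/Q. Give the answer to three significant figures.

Mass balance around the secondary clarifier (neglecting effluent solids): R = X / (X_r − X) = 3180 / (6160 − 3180) = 1.067.

R ≈ 1.07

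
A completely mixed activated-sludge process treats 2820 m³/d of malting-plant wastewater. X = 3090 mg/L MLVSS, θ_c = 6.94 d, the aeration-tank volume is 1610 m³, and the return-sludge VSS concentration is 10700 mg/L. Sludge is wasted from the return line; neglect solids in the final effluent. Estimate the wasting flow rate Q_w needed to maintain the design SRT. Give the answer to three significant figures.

Q_w = (V·X)/(θ_c X_r) = 1610 × 3090 / (6.94 × 10700) = 66.99 m³/d.

Q_w ≈ 67.0 m³/d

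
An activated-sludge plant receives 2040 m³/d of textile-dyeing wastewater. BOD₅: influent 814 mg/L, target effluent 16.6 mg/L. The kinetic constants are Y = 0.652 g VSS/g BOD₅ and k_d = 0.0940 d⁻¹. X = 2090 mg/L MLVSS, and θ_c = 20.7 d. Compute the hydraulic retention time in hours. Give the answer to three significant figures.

Rearranging the biomass balance for a CMAS with decay, V = Y·Q·ΔS·θ_c / [X·(1+k_d θ_c)] = 0.652 × 2040 × (814 − 16.6) × 20.7 / [2090 × (1 + 0.0940 × 20.7)] = 2.2×10^7 / 6157 = 3566 m³.
Hydraulic retention time τ = V/Q = 3566 / 2040 = 1.748 d = 41.95 h.

τ ≈ 42.0 h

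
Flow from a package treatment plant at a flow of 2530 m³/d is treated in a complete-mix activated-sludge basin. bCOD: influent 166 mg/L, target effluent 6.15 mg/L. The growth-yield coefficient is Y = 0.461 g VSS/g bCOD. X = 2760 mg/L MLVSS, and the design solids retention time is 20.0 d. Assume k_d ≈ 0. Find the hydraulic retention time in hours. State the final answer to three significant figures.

V·X = Y·Q·ΔS·θ_c gives V = 0.461 × 2530 × (166 − 6.15) × 20.0 / 2760 = 1351 m³.
HRT = V/Q = 1351 m³ / 2530 m³·d⁻¹ = 0.5340 d × 24 = 12.82 h.

τ ≈ 12.8 h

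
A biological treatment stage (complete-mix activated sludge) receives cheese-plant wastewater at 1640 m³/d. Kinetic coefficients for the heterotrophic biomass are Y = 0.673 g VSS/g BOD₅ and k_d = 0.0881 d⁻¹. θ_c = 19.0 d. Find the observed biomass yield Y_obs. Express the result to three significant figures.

Observed yield with endogenous decay: Y_obs = Y / (1 + k_d·θ_c) = 0.673 / (1 + 0.0881 × 19.0) = 0.673 / 2.674 = 0.2517 g VSS/g BOD₅.

Y_obs ≈ 0.252 g VSS/g BOD₅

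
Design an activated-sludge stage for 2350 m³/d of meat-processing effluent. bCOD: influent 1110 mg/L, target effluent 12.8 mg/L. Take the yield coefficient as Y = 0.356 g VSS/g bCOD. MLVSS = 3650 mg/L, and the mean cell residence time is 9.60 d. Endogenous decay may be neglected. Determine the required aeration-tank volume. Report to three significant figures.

With k_d = 0 the design equation reduces to V = Y Q (S₀−S) θ_c / X = 0.356 × 2350 × (1110 − 12.8) × 9.60 / 3650 = 2414 m³.

V ≈ 2410 m³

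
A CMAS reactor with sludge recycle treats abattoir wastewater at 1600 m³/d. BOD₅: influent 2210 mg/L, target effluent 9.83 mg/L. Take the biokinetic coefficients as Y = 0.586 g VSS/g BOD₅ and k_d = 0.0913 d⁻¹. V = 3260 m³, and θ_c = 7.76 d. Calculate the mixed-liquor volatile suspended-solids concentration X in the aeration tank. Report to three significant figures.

X ≈ 2870 mg/L

From V·X·(1 + k_d·θ_c) = Y·Q·(S₀ − S)·θ_c: X = 0.586 × 1600 × (2210 − 9.83) × 7.76 / [3260 × (1 + 0.0913 × 7.76)] = 2874 mg/L.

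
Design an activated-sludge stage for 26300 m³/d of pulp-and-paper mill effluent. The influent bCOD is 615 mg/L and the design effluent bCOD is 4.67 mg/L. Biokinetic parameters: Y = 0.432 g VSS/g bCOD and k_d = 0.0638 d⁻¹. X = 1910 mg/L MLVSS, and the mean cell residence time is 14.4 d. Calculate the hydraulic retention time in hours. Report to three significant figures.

τ ≈ 24.9 h

Steady-state biomass mass balance: V·X·(1 + k_d·θ_c) = Y·Q·(S₀ − S)·θ_c, so V = 0.432 × 26300 × (615 − 4.67) × 14.4 / [1910 × (1 + 0.0638 × 14.4)] = 9.99×10^7 / 3665 = 27247 m³.
Hydraulic retention time τ = V/Q = 27247 / 26300 = 1.036 d = 24.86 h.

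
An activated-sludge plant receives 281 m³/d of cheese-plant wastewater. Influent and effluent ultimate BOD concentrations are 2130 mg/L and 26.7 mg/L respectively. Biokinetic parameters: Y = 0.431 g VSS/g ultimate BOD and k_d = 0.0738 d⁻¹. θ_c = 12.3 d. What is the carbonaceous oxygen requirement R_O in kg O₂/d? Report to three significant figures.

Correct the yield for decay: Y_obs = Y/(1 + k_d θ_c) = 0.431 / (1 + 0.0738 × 12.3) = 0.431 / 1.908 = 0.2259.
Mass of ultimate BOD removed per day: Q(S₀ − S) = 281 × 2103 g/m³ = 591.0 kg/d.
Net sludge production P_X = 0.2259 × 591.0 = 133.5 kg VSS/d.
Carbonaceous O₂ demand = substrate oxidised − cell-mass equivalent = 591.0 − 1.42 × 133.5 = 401.4 kg O₂/d.

R_O ≈ 401 kg O₂/d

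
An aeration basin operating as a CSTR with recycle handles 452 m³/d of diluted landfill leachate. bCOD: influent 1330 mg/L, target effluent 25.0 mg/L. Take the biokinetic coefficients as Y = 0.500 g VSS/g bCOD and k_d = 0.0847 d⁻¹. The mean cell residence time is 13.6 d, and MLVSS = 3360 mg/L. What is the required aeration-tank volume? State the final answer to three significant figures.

V ≈ 555 m³

Rearranging the biomass balance for a CMAS with decay, V = Y·Q·ΔS·θ_c / [X·(1+k_d θ_c)] = 0.500 × 452 × (1330 − 25.0) × 13.6 / [3360 × (1 + 0.0847 × 13.6)] = 4.01×10^6 / 7230 = 554.7 m³.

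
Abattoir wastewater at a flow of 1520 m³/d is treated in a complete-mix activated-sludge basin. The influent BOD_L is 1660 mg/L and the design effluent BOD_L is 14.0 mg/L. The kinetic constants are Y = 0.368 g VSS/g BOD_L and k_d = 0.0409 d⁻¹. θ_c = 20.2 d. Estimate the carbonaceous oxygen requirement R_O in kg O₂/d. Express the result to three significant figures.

R_O ≈ 1790 kg O₂/d

The observed yield is Y_obs = Y/(1 + k_d·θ_c) = 0.368 / (1 + 0.0409 × 20.2) = 0.368 / 1.826 = 0.2015 g VSS per g BOD_L removed.
Substrate removed = Q·(S₀ − S) = 1520 m³/d × (1660 − 14.0) g/m³ = 2.5×10^6 g/d = 2502 kg/d.
Net sludge production P_X = 0.2015 × 2502 = 504.2 kg VSS/d.
R_O = Q·ΔS − 1.42 P_X = 2502 − 715.9 = 1786 kg O₂/d.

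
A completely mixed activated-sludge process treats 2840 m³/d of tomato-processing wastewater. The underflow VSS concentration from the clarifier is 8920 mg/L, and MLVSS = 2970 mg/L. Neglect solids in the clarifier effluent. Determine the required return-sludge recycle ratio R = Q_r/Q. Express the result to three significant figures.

Solids balance on the clarifier gives (1+R)X = R·X_r, so R = X/(X_r − X) = 2970 / (8920 − 2970) = 0.4992.

R ≈ 0.499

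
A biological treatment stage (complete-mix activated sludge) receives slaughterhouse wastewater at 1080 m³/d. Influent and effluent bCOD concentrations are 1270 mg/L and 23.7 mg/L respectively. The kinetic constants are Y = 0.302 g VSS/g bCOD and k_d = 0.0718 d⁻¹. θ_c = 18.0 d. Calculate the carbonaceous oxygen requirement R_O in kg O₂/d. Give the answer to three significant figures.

The observed yield is Y_obs = Y/(1 + k_d·θ_c) = 0.302 / (1 + 0.0718 × 18.0) = 0.302 / 2.292 = 0.1317 g VSS per g bCOD removed.
ΔS = 1270 − 23.7 = 1246 mg/L, so the substrate removal rate is 1080 × 1246/1000 = 1346 kg bCOD/d.
P_X = Y_obs·Q·(S₀ − S) = 0.1317 × 1346 = 177.3 kg VSS/d.
R_O = Q·(S₀ − S) − 1.42·P_X = 1346 − 1.42 × 177.3 = 1094 kg O₂/d.

R_O ≈ 1090 kg O₂/d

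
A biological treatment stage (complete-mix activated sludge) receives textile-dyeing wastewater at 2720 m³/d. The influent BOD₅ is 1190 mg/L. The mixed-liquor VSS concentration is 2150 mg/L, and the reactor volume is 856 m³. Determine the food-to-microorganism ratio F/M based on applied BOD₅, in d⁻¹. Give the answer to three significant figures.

F/M = applied load / biomass = Q·S₀/(V·X) = 2720 × 1190 / (856.0 × 2150) = 1.759 d⁻¹.

F/M ≈ 1.76 d⁻¹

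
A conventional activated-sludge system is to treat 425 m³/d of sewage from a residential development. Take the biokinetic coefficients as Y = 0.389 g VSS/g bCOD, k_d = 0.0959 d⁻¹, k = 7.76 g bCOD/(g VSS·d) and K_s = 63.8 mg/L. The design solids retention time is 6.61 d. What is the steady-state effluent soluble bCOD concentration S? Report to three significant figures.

S ≈ 5.69 mg/L

For a completely mixed reactor with recycle the Lawrence–McCarty relation gives S = K_s·(1 + k_d·θ_c) / [θ_c·(Y·k − k_d) − 1] = 63.8 × (1 + 0.0959 × 6.61) / [6.61 × (0.389 × 7.76 − 0.0959) − 1] = 104.2 / 18.32 = 5.690 mg/L.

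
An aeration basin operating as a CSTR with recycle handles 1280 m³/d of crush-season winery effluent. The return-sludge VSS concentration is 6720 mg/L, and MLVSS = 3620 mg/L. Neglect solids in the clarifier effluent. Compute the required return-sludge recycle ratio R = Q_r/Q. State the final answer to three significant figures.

R ≈ 1.17

R = Q_r/Q = X/(X_r − X) = 3620 / (6720 − 3620) = 1.168.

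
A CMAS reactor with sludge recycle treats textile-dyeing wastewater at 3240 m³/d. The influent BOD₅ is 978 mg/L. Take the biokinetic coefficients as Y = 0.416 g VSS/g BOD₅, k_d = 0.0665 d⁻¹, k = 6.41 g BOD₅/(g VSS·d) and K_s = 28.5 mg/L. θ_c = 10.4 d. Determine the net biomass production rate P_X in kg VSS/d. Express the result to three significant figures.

P_X ≈ 778 kg VSS/d

Effluent substrate depends only on kinetics and SRT: S = K_s(1 + k_d θ_c) / [θ_c(Yk − k_d) − 1] = 28.5 × (1 + 0.0665 × 10.4) / [10.4 × (0.416 × 6.41 − 0.0665) − 1] = 48.21 / 26.04 = 1.851 mg/L.
Y_obs = Y / (1 + k_d θ_c) = 0.416 / (1 + 0.0665 × 10.4) = 0.416 / 1.692 = 0.2459.
ΔS = 978 − 1.85 = 976.1 mg/L, so the substrate removal rate is 3240 × 976.1/1000 = 3163 kg BOD₅/d.
Biomass produced: P_X = Y_obs·Q·ΔS = 0.2459 × 3163 ≈ 777.8 kg VSS/d.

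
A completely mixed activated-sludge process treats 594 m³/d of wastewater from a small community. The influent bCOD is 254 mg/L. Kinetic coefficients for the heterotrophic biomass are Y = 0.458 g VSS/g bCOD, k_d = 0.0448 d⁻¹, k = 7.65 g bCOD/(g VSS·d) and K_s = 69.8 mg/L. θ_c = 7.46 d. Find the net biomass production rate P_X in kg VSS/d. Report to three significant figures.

Effluent substrate depends only on kinetics and SRT: S = K_s(1 + k_d θ_c) / [θ_c(Yk − k_d) − 1] = 69.8 × (1 + 0.0448 × 7.46) / [7.46 × (0.458 × 7.65 − 0.0448) − 1] = 93.13 / 24.80 = 3.755 mg/L.
The observed yield is Y_obs = Y/(1 + k_d·θ_c) = 0.458 / (1 + 0.0448 × 7.46) = 0.458 / 1.334 = 0.3433 g VSS per g bCOD removed.
Q·(S₀ − S) = 594 × (254 − 3.75) × 10⁻³ = 148.6 kg/d removed.
Biomass produced: P_X = Y_obs·Q·ΔS = 0.3433 × 148.6 ≈ 51.03 kg VSS/d.

P_X ≈ 51.0 kg VSS/d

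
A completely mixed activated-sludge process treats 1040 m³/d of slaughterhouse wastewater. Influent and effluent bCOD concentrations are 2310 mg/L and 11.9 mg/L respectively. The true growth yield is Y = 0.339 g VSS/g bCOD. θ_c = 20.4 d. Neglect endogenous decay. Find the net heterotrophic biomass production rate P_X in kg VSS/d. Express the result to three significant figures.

P_X ≈ 810 kg VSS/d

No decay correction is needed, so Y_obs = Y = 0.339.
Substrate removed = Q·(S₀ − S) = 1040 m³/d × (2310 − 11.9) g/m³ = 2.39×10^6 g/d = 2390 kg/d.
Biomass produced: P_X = Y_obs·Q·ΔS = 0.3390 × 2390 ≈ 810.2 kg VSS/d.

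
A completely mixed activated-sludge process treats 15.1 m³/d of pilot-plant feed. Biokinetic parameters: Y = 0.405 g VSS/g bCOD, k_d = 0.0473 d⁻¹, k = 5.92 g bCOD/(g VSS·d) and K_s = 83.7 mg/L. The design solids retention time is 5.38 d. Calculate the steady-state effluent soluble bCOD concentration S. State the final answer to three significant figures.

S ≈ 9.02 mg/L

For a completely mixed reactor with recycle the Lawrence–McCarty relation gives S = K_s·(1 + k_d·θ_c) / [θ_c·(Y·k − k_d) − 1] = 83.7 × (1 + 0.0473 × 5.38) / [5.38 × (0.405 × 5.92 − 0.0473) − 1] = 105.0 / 11.64 = 9.017 mg/L.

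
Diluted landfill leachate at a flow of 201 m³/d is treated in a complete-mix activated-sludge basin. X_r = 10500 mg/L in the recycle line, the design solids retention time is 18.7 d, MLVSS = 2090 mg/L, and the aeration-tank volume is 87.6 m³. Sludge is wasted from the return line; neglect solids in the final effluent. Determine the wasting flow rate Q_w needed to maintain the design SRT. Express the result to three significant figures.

Q_w = (V·X)/(θ_c X_r) = 87.60 × 2090 / (18.7 × 10500) = 0.9324 m³/d.

Q_w ≈ 0.932 m³/d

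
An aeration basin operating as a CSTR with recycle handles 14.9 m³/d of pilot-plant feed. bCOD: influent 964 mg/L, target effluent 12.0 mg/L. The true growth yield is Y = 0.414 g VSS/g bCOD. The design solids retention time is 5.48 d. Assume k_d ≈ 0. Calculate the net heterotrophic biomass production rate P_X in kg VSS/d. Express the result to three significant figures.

P_X ≈ 5.87 kg VSS/d

No decay correction is needed, so Y_obs = Y = 0.414.
ΔS = 964 − 12.0 = 952.0 mg/L, so the substrate removal rate is 14.9 × 952.0/1000 = 14.18 kg bCOD/d.
Net biomass production P_X = Y_obs × Q·(S₀ − S) = 0.4140 × 14.18 = 5.873 kg VSS/d.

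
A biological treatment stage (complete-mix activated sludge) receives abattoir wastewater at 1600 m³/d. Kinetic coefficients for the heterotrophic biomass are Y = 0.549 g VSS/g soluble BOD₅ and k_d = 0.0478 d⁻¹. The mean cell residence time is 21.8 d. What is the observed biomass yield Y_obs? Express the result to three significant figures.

The observed yield is Y_obs = Y/(1 + k_d·θ_c) = 0.549 / (1 + 0.0478 × 21.8) = 0.549 / 2.042 = 0.2688 g VSS per g soluble BOD₅ removed.

Y_obs ≈ 0.269 g VSS/g soluble BOD₅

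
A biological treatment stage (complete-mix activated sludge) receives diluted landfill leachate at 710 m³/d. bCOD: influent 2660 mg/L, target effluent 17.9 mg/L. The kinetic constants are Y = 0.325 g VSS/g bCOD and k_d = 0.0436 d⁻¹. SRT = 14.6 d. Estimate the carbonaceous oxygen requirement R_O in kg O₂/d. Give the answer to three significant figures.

R_O ≈ 1350 kg O₂/d

Observed yield with endogenous decay: Y_obs = Y / (1 + k_d·θ_c) = 0.325 / (1 + 0.0436 × 14.6) = 0.325 / 1.637 = 0.1986 g VSS/g bCOD.
Q·(S₀ − S) = 710 × (2660 − 17.9) × 10⁻³ = 1876 kg/d removed.
P_X = Y_obs·Q·(S₀ − S) = 0.1986 × 1876 = 372.5 kg VSS/d.
Carbonaceous O₂ demand = substrate oxidised − cell-mass equivalent = 1876 − 1.42 × 372.5 = 1347 kg O₂/d.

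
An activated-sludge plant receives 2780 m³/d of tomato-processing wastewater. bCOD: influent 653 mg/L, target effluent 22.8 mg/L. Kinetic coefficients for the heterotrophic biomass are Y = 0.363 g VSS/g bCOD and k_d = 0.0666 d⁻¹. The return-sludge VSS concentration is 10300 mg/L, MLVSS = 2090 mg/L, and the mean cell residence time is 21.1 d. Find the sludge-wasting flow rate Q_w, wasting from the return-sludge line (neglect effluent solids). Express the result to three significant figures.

From the SRT design equation V = Y Q (S₀−S) θ_c / [X (1 + k_d θ_c)] = 0.363 × 2780 × (653 − 22.8) × 21.1 / [2090 × (1 + 0.0666 × 21.1)] = 1.34×10^7 / 5027 = 2669 m³.
Wasting from the return line (neglecting effluent solids): Q_w = V·X / (θ_c·X_r) = 2669 × 2090 / (21.1 × 10300) = 25.67 m³/d.

Q_w ≈ 25.7 m³/d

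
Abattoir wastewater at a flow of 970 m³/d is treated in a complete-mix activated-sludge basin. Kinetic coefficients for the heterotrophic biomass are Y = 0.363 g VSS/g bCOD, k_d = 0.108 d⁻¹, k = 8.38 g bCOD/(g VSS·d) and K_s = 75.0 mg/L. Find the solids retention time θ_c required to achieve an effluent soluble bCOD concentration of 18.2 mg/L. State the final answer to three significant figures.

Specific growth rate at S = 18.2 mg/L: μ = YkS/(K_s+S) = 0.363·8.38·18.2/(75.0+18.2) = 0.5940 d⁻¹.
1/θ_c = 0.5940 − 0.108 = 0.4860 d⁻¹, so θ_c = 2.057 d.

θ_c ≈ 2.06 d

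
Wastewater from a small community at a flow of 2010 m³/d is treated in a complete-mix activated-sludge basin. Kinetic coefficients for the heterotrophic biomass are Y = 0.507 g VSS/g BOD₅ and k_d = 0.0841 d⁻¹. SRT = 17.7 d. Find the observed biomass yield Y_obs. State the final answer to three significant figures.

The observed yield is Y_obs = Y/(1 + k_d·θ_c) = 0.507 / (1 + 0.0841 × 17.7) = 0.507 / 2.489 = 0.2037 g VSS per g BOD₅ removed.

Y_obs ≈ 0.204 g VSS/g BOD₅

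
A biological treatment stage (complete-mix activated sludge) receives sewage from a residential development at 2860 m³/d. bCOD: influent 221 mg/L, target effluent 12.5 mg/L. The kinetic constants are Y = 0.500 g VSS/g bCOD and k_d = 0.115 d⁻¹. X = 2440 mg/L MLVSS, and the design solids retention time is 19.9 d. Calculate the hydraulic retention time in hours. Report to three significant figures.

Rearranging the biomass balance for a CMAS with decay, V = Y·Q·ΔS·θ_c / [X·(1+k_d θ_c)] = 0.500 × 2860 × (221 − 12.5) × 19.9 / [2440 × (1 + 0.115 × 19.9)] = 5.93×10^6 / 8024 = 739.4 m³.
Hydraulic retention time τ = V/Q = 739.4 / 2860 = 0.2585 d = 6.205 h.

τ ≈ 6.21 h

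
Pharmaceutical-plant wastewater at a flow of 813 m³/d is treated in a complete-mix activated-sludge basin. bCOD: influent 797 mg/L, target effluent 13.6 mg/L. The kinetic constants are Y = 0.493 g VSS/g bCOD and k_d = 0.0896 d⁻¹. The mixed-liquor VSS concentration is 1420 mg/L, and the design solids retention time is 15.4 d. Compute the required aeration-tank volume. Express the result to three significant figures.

From the SRT design equation V = Y Q (S₀−S) θ_c / [X (1 + k_d θ_c)] = 0.493 × 813 × (797 − 13.6) × 15.4 / [1420 × (1 + 0.0896 × 15.4)] = 4.84×10^6 / 3379 = 1431 m³.

V ≈ 1430 m³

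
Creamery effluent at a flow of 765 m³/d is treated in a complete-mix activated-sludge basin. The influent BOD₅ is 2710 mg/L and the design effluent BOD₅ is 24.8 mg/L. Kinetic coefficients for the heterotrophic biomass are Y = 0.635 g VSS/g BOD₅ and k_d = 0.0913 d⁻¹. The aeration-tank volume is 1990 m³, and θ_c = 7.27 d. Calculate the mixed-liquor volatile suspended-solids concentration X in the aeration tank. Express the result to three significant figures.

X ≈ 2860 mg/L

From V·X·(1 + k_d·θ_c) = Y·Q·(S₀ − S)·θ_c: X = 0.635 × 765 × (2710 − 24.8) × 7.27 / [1990 × (1 + 0.0913 × 7.27)] = 2864 mg/L.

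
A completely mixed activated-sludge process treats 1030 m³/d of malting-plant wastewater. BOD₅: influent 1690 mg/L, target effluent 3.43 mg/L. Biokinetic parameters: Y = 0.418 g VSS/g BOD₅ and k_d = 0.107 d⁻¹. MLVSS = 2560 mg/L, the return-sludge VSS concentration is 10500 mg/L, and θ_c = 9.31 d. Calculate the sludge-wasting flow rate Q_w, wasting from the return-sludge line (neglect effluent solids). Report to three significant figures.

Q_w ≈ 34.6 m³/d

Rearranging the biomass balance for a CMAS with decay, V = Y·Q·ΔS·θ_c / [X·(1+k_d θ_c)] = 0.418 × 1030 × (1690 − 3.43) × 9.31 / [2560 × (1 + 0.107 × 9.31)] = 6.76×10^6 / 5110 = 1323 m³.
θ_c = V·X/(Q_w·X_r) when wasting from the recycle, so Q_w = V·X/(θ_c·X_r) = 1323 × 2560 / (9.31 × 10500) = 34.64 m³/d.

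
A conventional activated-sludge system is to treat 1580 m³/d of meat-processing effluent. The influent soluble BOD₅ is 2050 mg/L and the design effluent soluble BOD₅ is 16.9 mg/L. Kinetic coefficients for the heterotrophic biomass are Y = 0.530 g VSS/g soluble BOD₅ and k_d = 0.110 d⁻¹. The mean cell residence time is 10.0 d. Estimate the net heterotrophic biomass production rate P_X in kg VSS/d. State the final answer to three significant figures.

Observed yield with endogenous decay: Y_obs = Y / (1 + k_d·θ_c) = 0.530 / (1 + 0.110 × 10.0) = 0.530 / 2.100 = 0.2524 g VSS/g soluble BOD₅.
Q·(S₀ − S) = 1580 × (2050 − 16.9) × 10⁻³ = 3212 kg/d removed.
P_X = Y_obs · Q(S₀ − S) = 0.2524 × 3212 = 810.7 kg VSS/d.

P_X ≈ 811 kg VSS/d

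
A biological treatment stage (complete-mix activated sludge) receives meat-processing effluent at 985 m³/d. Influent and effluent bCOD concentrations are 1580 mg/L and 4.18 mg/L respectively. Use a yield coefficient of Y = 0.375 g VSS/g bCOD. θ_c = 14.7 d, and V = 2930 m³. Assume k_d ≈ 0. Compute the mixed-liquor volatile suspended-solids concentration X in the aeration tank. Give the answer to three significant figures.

From V·X = Y·Q·(S₀ − S)·θ_c (decay neglected): X = 0.375 × 985 × (1580 − 4.18) × 14.7 / 2930 = 2920 mg/L.

X ≈ 2920 mg/L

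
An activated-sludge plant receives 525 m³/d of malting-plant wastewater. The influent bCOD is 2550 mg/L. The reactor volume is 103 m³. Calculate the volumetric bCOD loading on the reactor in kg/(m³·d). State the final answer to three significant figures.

L_v ≈ 13.0 kg bCOD/(m³·d)

L_v = Q S₀ / V = 525 × 2550 × 10⁻³ / 103.0 = 13.00 kg/(m³·d).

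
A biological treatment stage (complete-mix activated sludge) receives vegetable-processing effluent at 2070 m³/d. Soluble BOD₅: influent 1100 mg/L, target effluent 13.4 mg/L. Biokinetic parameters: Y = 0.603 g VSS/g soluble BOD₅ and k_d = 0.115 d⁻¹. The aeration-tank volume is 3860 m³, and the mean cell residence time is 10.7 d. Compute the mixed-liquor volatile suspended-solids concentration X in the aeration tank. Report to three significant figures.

From V·X·(1 + k_d·θ_c) = Y·Q·(S₀ − S)·θ_c: X = 0.603 × 2070 × (1100 − 13.4) × 10.7 / [3860 × (1 + 0.115 × 10.7)] = 1686 mg/L.

X ≈ 1690 mg/L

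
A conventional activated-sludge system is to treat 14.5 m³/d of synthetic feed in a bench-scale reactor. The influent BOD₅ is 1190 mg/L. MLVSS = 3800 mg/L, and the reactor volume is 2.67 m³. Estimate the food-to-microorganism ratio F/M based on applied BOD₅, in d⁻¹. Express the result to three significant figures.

F/M = Q·S₀ / (V·X) = 14.5 × 1190 / (2.670 × 3800) = 1.701 g BOD₅·(g VSS·d)⁻¹.

F/M ≈ 1.70 d⁻¹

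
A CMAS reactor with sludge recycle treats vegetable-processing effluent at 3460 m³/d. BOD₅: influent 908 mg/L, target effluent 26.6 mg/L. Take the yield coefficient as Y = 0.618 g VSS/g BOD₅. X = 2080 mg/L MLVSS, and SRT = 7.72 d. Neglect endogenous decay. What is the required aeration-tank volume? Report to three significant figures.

V ≈ 7000 m³

V·X = Y·Q·ΔS·θ_c gives V = 0.618 × 3460 × (908 − 26.6) × 7.72 / 2080 = 6995 m³.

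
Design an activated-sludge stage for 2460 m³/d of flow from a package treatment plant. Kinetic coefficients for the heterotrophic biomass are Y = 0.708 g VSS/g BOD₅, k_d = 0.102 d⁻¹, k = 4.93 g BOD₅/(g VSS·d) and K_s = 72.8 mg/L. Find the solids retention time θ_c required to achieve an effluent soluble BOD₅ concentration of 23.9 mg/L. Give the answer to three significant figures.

From 1/θ_c = Y·k·S/(K_s + S) − k_d: Y·k·S/(K_s+S) = 0.708 × 4.93 × 23.9 / (72.8 + 23.9) = 0.8627 d⁻¹.
θ_c = 1/(μ − k_d) = 1/(0.8627 − 0.102) = 1/0.7607 = 1.315 d.

θ_c ≈ 1.31 d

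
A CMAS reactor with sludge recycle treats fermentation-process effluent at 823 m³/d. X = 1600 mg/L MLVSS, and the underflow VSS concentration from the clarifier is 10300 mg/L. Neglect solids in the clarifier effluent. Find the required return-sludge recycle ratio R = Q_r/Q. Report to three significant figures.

R ≈ 0.184

Solids balance on the clarifier gives (1+R)X = R·X_r, so R = X/(X_r − X) = 1600 / (10300 − 1600) = 0.1839.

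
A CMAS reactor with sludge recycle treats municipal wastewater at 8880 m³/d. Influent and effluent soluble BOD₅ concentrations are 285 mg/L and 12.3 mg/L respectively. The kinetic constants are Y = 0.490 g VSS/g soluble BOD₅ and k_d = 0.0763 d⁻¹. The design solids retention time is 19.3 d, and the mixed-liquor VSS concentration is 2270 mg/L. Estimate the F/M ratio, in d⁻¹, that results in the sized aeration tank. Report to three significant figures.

F/M ≈ 0.273 d⁻¹

From the SRT design equation V = Y Q (S₀−S) θ_c / [X (1 + k_d θ_c)] = 0.490 × 8880 × (285 − 12.3) × 19.3 / [2270 × (1 + 0.0763 × 19.3)] = 2.29×10^7 / 5613 = 4080 m³.
F/M = applied load / biomass = Q·S₀/(V·X) = 8880 × 285 / (4080 × 2270) = 0.2732 d⁻¹.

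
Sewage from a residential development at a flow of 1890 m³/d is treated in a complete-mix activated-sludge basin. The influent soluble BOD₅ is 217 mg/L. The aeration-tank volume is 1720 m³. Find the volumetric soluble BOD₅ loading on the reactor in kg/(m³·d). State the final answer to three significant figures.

L_v ≈ 0.238 kg soluble BOD₅/(m³·d)

L_v = Q S₀ / V = 1890 × 217 × 10⁻³ / 1720 = 0.2384 kg/(m³·d).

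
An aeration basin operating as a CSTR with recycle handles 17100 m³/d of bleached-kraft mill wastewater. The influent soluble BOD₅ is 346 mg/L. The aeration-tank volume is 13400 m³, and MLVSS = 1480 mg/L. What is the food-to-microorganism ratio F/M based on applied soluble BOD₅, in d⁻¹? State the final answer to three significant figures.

F/M ≈ 0.298 d⁻¹

F/M = Q·S₀ / (V·X) = 17100 × 346 / (13400 × 1480) = 0.2983 g soluble BOD₅·(g VSS·d)⁻¹.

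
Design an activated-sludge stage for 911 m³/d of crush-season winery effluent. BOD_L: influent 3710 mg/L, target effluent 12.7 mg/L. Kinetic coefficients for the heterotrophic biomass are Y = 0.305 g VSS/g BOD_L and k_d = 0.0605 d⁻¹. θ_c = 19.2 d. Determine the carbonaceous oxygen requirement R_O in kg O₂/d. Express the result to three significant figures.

R_O ≈ 2690 kg O₂/d

The observed yield is Y_obs = Y/(1 + k_d·θ_c) = 0.305 / (1 + 0.0605 × 19.2) = 0.305 / 2.162 = 0.1411 g VSS per g BOD_L removed.
Mass of BOD_L removed per day: Q(S₀ − S) = 911 × 3697 g/m³ = 3368 kg/d.
Net sludge production P_X = 0.1411 × 3368 = 475.3 kg VSS/d.
R_O = Q·(S₀ − S) − 1.42·P_X = 3368 − 1.42 × 475.3 = 2693 kg O₂/d.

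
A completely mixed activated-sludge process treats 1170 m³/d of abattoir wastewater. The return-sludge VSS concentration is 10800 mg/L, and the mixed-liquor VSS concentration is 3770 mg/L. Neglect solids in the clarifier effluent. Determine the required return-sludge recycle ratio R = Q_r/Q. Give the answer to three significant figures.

R ≈ 0.536

Mass balance around the secondary clarifier (neglecting effluent solids): R = X / (X_r − X) = 3770 / (10800 − 3770) = 0.5363.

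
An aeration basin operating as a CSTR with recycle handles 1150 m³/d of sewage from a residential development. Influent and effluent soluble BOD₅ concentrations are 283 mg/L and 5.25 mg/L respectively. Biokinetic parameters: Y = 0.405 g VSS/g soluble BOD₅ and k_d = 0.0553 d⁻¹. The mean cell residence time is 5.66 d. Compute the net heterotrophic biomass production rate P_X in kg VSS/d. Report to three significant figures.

Y_obs = Y / (1 + k_d θ_c) = 0.405 / (1 + 0.0553 × 5.66) = 0.405 / 1.313 = 0.3085.
ΔS = 283 − 5.25 = 277.8 mg/L, so the substrate removal rate is 1150 × 277.8/1000 = 319.4 kg soluble BOD₅/d.
Net biomass production P_X = Y_obs × Q·(S₀ − S) = 0.3085 × 319.4 = 98.52 kg VSS/d.

P_X ≈ 98.5 kg VSS/d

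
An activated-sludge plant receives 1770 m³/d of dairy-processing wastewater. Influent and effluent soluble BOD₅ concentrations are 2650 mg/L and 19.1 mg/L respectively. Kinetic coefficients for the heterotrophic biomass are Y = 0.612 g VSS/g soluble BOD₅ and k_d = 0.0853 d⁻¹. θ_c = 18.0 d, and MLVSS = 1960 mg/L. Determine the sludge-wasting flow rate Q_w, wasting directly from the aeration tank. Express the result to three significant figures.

Q_w ≈ 573 m³/d

Steady-state biomass mass balance: V·X·(1 + k_d·θ_c) = Y·Q·(S₀ − S)·θ_c, so V = 0.612 × 1770 × (2650 − 19.1) × 18.0 / [1960 × (1 + 0.0853 × 18.0)] = 5.13×10^7 / 4969 = 10323 m³.
For wasting at MLVSS concentration, Q_w = V/θ_c = 10323/18.0 = 573.5 m³/d.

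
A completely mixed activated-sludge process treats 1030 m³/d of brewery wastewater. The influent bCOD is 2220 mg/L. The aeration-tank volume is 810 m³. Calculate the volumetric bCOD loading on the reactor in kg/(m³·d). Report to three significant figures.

L_v ≈ 2.82 kg bCOD/(m³·d)

L_v = Q S₀ / V = 1030 × 2220 × 10⁻³ / 810.0 = 2.823 kg/(m³·d).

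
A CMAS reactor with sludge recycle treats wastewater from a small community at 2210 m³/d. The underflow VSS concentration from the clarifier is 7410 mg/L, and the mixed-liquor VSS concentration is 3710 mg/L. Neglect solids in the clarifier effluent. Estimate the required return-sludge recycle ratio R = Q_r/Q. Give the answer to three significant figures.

R ≈ 1.00

Mass balance around the secondary clarifier (neglecting effluent solids): R = X / (X_r − X) = 3710 / (7410 − 3710) = 1.003.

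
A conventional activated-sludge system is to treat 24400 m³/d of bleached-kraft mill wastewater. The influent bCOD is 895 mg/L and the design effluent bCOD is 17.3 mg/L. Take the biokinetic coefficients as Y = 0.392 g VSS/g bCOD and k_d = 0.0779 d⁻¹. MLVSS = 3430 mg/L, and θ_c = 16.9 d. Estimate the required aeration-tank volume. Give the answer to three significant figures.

Rearranging the biomass balance for a CMAS with decay, V = Y·Q·ΔS·θ_c / [X·(1+k_d θ_c)] = 0.392 × 24400 × (895 − 17.3) × 16.9 / [3430 × (1 + 0.0779 × 16.9)] = 1.42×10^8 / 7946 = 17856 m³.

V ≈ 17900 m³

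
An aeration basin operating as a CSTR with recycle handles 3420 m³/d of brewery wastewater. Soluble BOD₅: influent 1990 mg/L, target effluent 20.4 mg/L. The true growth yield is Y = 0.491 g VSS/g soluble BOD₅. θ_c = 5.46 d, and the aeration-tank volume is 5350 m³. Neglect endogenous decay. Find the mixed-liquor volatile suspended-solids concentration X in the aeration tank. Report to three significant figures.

X ≈ 3380 mg/L

X = Y·Q·ΔS·θ_c / V = 0.491 × 3420 × (1990 − 20.4) × 5.46 / 5350 = 3375 mg/L.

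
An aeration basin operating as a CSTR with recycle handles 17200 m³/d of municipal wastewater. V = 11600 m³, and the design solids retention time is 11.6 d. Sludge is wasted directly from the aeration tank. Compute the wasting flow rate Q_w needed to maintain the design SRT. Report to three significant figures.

Q_w ≈ 1000 m³/d

For wasting at MLVSS concentration, Q_w = V/θ_c = 11600/11.6 = 1000 m³/d.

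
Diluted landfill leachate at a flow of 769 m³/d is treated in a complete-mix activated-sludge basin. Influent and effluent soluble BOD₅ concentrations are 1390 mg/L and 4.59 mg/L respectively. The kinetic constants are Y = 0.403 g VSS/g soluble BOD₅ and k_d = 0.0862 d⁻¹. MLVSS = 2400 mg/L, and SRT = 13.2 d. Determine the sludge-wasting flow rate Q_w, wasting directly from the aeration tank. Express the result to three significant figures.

Q_w ≈ 83.7 m³/d

Rearranging the biomass balance for a CMAS with decay, V = Y·Q·ΔS·θ_c / [X·(1+k_d θ_c)] = 0.403 × 769 × (1390 − 4.59) × 13.2 / [2400 × (1 + 0.0862 × 13.2)] = 5.67×10^6 / 5131 = 1105 m³.
Wasting from the aeration tank: Q_w = V / θ_c = 1105 / 13.2 = 83.68 m³/d.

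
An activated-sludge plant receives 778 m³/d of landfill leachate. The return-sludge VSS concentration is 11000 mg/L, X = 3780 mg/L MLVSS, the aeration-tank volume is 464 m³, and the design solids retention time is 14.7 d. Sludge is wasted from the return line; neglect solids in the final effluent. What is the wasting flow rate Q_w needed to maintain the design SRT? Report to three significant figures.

Q_w ≈ 10.8 m³/d

Q_w = (V·X)/(θ_c X_r) = 464.0 × 3780 / (14.7 × 11000) = 10.85 m³/d.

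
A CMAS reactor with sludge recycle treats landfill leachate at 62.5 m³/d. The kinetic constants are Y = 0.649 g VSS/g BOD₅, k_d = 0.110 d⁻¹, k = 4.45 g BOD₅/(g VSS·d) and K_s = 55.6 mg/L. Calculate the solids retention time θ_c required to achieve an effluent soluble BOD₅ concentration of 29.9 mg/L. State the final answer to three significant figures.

θ_c ≈ 1.11 d

At the target effluent, Y k S/(K_s+S) = 0.649×4.45×29.9/85.50 = 1.010 d⁻¹.
Then 1/θ_c = μ − k_d = 1.010 − 0.110 = 0.9000 d⁻¹, giving θ_c = 1.111 d.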